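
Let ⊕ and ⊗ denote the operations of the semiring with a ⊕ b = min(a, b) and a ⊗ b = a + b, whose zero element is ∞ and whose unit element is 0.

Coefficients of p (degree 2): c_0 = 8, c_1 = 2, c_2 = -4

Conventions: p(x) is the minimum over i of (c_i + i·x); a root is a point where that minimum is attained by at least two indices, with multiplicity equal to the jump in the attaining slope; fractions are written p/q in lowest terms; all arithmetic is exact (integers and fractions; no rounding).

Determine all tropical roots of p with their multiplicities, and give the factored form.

hull edge (i=0, c=8) to (i=2, c=-4): slope -6, span 2
Factored form: p(x) = -4 ⊗ (x ⊕ 6) ⊗ (x ⊕ 6)
Answer: roots = 6 (mult 2)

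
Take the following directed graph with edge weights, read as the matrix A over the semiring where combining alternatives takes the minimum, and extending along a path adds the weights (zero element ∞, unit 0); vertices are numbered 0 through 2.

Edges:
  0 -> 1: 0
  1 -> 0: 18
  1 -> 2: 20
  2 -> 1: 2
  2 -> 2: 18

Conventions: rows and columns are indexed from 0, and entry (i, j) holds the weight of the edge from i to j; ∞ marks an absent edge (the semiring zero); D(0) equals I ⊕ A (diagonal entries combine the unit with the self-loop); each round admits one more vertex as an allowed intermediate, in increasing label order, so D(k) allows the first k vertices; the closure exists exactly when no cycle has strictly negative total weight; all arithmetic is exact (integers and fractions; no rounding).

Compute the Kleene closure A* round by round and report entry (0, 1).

D(0):
  [0, 0, ∞]
  [18, 0, 20]
  [∞, 2, 0]
D(1):
  [0, 0, ∞]
  [18, 0, 20]
  [∞, 2, 0]
D(2):
  [0, 0, 20]
  [18, 0, 20]
  [20, 2, 0]
D(3):
  [0, 0, 20]
  [18, 0, 20]
  [20, 2, 0]
Answer: A*[0][1] = 0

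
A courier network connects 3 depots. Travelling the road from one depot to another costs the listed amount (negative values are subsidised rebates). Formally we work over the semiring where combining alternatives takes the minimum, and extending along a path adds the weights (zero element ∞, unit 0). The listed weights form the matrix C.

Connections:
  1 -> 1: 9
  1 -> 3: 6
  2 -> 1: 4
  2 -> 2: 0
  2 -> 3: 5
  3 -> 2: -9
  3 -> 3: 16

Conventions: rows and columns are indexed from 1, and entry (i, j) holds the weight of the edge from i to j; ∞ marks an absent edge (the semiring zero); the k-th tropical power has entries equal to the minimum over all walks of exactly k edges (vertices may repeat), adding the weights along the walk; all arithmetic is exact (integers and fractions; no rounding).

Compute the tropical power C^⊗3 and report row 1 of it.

C^⊗2:
  [18, -3, 15]
  [4, -4, 5]
  [-5, -9, -4]
C^⊗3:
  [1, -3, 2]
  [0, -4, 1]
  [-5, -13, -4]
Answer: row 1 of C^⊗3 = [1, -3, 2]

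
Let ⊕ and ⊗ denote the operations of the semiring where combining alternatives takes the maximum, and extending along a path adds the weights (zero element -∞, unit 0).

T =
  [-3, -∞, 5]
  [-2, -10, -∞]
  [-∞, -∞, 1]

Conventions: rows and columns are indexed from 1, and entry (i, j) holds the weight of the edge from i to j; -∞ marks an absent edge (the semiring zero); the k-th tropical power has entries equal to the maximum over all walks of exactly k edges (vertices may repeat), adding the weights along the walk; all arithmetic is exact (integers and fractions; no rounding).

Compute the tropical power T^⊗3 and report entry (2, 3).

T^⊗2:
  [-6, -∞, 6]
  [-5, -20, 3]
  [-∞, -∞, 2]
T^⊗3:
  [-9, -∞, 7]
  [-8, -30, 4]
  [-∞, -∞, 3]
Key observation: the optimum is the walk 2->1->3->3, with weight (-2) + 5 + 1 = 4.
Optimal value attained by: walk 2->1->3->3.
Answer: (T^⊗3)[2][3] = 4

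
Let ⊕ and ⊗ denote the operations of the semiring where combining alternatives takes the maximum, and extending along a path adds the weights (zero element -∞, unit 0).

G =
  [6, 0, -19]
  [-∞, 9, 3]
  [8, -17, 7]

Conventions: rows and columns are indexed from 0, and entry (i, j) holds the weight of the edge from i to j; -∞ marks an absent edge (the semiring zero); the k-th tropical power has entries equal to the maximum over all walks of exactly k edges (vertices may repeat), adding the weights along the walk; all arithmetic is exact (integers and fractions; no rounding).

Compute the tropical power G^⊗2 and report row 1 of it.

G^⊗2:
  [12, 9, 3]
  [11, 18, 12]
  [15, 8, 14]
Answer: row 1 of G^⊗2 = [11, 18, 12]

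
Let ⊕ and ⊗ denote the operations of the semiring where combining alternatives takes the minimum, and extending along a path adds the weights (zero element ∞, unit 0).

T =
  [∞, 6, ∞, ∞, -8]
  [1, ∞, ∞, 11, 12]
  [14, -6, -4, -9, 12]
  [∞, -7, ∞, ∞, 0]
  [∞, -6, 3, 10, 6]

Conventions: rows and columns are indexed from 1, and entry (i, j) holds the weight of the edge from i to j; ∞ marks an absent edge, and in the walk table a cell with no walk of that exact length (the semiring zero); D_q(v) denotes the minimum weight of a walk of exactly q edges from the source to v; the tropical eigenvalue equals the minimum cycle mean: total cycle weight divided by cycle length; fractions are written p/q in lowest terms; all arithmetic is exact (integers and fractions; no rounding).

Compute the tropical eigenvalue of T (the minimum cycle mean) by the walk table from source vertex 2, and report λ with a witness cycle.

q=0: [∞, 0, ∞, ∞, ∞]
q=1: [1, ∞, ∞, 11, 12]
q=2: [∞, 4, 15, 22, -7]
q=3: [5, -13, -4, 3, -1]
q=4: [-12, -10, -8, -13, -3]
q=5: [-9, -20, -12, -17, -20]
Optimal cycle mean attained by: cycle 1->5->2->1, total (-8) + (-6) + 1, length 3.
Answer: λ = -13/3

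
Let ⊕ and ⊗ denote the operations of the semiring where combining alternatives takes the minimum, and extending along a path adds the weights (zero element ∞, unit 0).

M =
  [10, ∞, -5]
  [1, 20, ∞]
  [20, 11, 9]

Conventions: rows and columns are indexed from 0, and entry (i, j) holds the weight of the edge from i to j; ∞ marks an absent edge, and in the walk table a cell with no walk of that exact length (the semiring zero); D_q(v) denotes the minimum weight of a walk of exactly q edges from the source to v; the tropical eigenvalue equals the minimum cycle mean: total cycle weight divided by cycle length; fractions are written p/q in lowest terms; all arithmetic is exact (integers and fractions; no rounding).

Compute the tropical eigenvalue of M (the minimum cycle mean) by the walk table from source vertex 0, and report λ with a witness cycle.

q=0: [0, ∞, ∞]
q=1: [10, ∞, -5]
q=2: [15, 6, 4]
q=3: [7, 15, 10]
Optimal cycle mean attained by: cycle 0->2->1->0, total (-5) + 11 + 1, length 3.
Answer: λ = 7/3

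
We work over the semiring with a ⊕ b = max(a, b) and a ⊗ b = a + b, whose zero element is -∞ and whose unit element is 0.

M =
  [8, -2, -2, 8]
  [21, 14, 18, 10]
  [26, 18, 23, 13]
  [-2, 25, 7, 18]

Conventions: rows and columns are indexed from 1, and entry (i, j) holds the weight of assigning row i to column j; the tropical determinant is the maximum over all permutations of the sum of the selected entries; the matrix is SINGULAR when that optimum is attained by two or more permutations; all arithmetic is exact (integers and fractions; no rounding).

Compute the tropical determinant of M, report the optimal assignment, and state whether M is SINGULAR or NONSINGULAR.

σ = (1, 2, 3, 4): 8 + 14 + 23 + 18 = 63
σ = (1, 2, 4, 3): 8 + 14 + 13 + 7 = 42
σ = (1, 3, 2, 4): 8 + 18 + 18 + 18 = 62
σ = (1, 3, 4, 2): 8 + 18 + 13 + 25 = 64
σ = (1, 4, 2, 3): 8 + 10 + 18 + 7 = 43
σ = (1, 4, 3, 2): 8 + 10 + 23 + 25 = 66
σ = (2, 1, 3, 4): (-2) + 21 + 23 + 18 = 60
σ = (2, 1, 4, 3): (-2) + 21 + 13 + 7 = 39
σ = (2, 3, 1, 4): (-2) + 18 + 26 + 18 = 60
σ = (2, 3, 4, 1): (-2) + 18 + 13 + (-2) = 27
σ = (2, 4, 1, 3): (-2) + 10 + 26 + 7 = 41
σ = (2, 4, 3, 1): (-2) + 10 + 23 + (-2) = 29
σ = (3, 1, 2, 4): (-2) + 21 + 18 + 18 = 55
σ = (3, 1, 4, 2): (-2) + 21 + 13 + 25 = 57
σ = (3, 2, 1, 4): (-2) + 14 + 26 + 18 = 56
σ = (3, 2, 4, 1): (-2) + 14 + 13 + (-2) = 23
σ = (3, 4, 1, 2): (-2) + 10 + 26 + 25 = 59
σ = (3, 4, 2, 1): (-2) + 10 + 18 + (-2) = 24
σ = (4, 1, 2, 3): 8 + 21 + 18 + 7 = 54
σ = (4, 1, 3, 2): 8 + 21 + 23 + 25 = 77
σ = (4, 2, 1, 3): 8 + 14 + 26 + 7 = 55
σ = (4, 2, 3, 1): 8 + 14 + 23 + (-2) = 43
σ = (4, 3, 1, 2): 8 + 18 + 26 + 25 = 77
σ = (4, 3, 2, 1): 8 + 18 + 18 + (-2) = 42
Optimal value attained by: σ = (4, 1, 3, 2).
Answer: det⊕(M) = 77; verdict: SINGULAR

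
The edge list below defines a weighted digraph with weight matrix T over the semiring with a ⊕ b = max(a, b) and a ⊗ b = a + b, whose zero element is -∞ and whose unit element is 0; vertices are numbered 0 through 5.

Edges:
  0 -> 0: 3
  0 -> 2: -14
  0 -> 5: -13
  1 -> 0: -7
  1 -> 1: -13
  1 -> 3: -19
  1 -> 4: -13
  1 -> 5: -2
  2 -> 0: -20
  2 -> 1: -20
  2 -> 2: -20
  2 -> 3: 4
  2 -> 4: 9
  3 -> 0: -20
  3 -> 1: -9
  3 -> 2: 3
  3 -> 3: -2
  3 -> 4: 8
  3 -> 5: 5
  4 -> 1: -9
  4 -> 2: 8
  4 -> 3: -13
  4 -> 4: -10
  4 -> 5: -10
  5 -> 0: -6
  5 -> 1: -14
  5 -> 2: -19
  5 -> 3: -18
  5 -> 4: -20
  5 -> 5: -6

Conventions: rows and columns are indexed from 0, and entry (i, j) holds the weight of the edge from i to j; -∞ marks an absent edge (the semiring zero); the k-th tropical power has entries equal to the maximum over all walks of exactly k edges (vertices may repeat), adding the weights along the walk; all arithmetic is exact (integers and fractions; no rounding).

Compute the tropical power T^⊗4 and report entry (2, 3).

T^⊗2:
  [6, -27, -11, -10, -5, -10]
  [-4, -16, -5, -20, -11, -8]
  [-16, 0, 17, 2, 12, 9]
  [-1, -1, 16, 7, 12, 3]
  [-12, -12, -2, 12, 17, -8]
  [-3, -20, -12, -15, -10, -12]
T^⊗3:
  [9, -14, 3, -7, -2, -5]
  [-1, -20, -3, -1, 4, -14]
  [3, 3, 20, 21, 26, 7]
  [2, 3, 20, 20, 25, 12]
  [-8, 8, 25, 10, 20, 17]
  [0, -19, -2, -8, -3, -10]
T^⊗4:
  [12, -11, 6, 7, 12, -2]
  [2, -5, 12, 1, 7, 4]
  [6, 17, 34, 24, 29, 26]
  [6, 16, 33, 24, 29, 25]
  [11, 11, 28, 29, 34, 15]
  [3, -12, 5, 2, 7, -3]
Key observation: the optimum is the walk 2->3->4->2->3, with weight 4 + 8 + 8 + 4 = 24.
Optimal value attained by: walk 2->3->4->2->3.
Answer: (T^⊗4)[2][3] = 24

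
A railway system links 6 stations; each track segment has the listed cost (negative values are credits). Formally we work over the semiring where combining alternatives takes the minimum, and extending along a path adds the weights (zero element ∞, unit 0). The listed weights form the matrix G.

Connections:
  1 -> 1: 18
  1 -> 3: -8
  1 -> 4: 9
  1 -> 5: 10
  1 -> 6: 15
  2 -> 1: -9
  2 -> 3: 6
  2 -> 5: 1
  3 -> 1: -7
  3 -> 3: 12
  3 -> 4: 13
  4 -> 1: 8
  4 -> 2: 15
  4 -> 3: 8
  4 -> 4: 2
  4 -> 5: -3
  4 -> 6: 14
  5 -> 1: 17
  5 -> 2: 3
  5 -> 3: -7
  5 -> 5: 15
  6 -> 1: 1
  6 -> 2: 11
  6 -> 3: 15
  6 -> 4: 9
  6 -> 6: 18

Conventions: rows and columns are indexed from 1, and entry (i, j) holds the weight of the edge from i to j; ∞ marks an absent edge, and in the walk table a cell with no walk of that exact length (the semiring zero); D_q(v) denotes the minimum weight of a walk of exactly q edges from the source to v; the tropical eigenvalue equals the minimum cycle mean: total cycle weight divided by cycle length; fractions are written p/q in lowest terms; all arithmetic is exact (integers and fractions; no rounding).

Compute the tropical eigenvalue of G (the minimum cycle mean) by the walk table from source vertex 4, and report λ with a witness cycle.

q=0: [∞, ∞, ∞, 0, ∞, ∞]
q=1: [8, 15, 8, 2, -3, 14]
q=2: [1, 0, -10, 4, -1, 16]
q=3: [-17, 2, -8, 3, 1, 16]
q=4: [-15, 4, -25, -8, -7, -2]
q=5: [-32, -4, -23, -12, -11, 0]
q=6: [-30, -8, -40, -23, -22, -17]
Optimal cycle mean attained by: cycle 1->3->1, total (-8) + (-7), length 2.
Answer: λ = -15/2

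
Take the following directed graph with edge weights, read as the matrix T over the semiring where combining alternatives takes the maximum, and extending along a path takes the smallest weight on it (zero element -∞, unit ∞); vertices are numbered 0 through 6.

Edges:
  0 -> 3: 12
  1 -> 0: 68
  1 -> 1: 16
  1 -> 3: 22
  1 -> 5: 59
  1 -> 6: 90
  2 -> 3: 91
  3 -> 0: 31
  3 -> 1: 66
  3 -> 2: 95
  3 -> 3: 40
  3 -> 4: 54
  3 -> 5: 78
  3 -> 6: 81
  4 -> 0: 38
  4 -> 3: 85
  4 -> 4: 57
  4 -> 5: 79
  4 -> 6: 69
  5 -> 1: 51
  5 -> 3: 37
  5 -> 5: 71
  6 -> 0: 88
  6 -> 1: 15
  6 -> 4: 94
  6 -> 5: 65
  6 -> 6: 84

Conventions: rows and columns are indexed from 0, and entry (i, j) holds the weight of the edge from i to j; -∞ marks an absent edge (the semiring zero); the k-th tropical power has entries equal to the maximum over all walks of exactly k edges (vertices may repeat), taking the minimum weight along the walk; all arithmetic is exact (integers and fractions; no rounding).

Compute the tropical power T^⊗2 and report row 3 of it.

T^⊗2:
  [12, 12, 12, 12, 12, 12, 12]
  [88, 51, 22, 37, 90, 65, 84]
  [31, 66, 91, 40, 54, 78, 81]
  [81, 51, 40, 91, 81, 71, 81]
  [69, 66, 85, 57, 69, 78, 81]
  [51, 51, 37, 37, 37, 71, 51]
  [84, 51, -∞, 85, 84, 79, 84]
Answer: row 3 of T^⊗2 = [81, 51, 40, 91, 81, 71, 81]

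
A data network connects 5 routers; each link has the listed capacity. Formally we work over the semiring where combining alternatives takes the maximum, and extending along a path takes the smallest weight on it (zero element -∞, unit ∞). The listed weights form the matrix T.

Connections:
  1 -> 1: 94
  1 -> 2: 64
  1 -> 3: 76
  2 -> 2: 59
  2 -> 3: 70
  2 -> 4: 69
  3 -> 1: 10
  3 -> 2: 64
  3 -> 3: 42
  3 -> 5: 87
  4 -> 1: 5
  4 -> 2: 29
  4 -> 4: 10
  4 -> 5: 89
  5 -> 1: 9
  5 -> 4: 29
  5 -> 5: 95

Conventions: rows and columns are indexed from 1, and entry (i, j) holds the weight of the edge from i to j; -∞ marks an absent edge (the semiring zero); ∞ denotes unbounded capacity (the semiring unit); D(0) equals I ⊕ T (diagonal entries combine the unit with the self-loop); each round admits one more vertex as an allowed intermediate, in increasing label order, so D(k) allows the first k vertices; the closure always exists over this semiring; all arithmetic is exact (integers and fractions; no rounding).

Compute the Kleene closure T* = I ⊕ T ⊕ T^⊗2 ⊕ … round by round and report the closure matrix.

D(0):
  [∞, 64, 76, -∞, -∞]
  [-∞, ∞, 70, 69, -∞]
  [10, 64, ∞, -∞, 87]
  [5, 29, -∞, ∞, 89]
  [9, -∞, -∞, 29, ∞]
D(1):
  [∞, 64, 76, -∞, -∞]
  [-∞, ∞, 70, 69, -∞]
  [10, 64, ∞, -∞, 87]
  [5, 29, 5, ∞, 89]
  [9, 9, 9, 29, ∞]
D(2):
  [∞, 64, 76, 64, -∞]
  [-∞, ∞, 70, 69, -∞]
  [10, 64, ∞, 64, 87]
  [5, 29, 29, ∞, 89]
  [9, 9, 9, 29, ∞]
D(3):
  [∞, 64, 76, 64, 76]
  [10, ∞, 70, 69, 70]
  [10, 64, ∞, 64, 87]
  [10, 29, 29, ∞, 89]
  [9, 9, 9, 29, ∞]
D(4):
  [∞, 64, 76, 64, 76]
  [10, ∞, 70, 69, 70]
  [10, 64, ∞, 64, 87]
  [10, 29, 29, ∞, 89]
  [10, 29, 29, 29, ∞]
D(5):
  [∞, 64, 76, 64, 76]
  [10, ∞, 70, 69, 70]
  [10, 64, ∞, 64, 87]
  [10, 29, 29, ∞, 89]
  [10, 29, 29, 29, ∞]
Answer: T* = [[∞, 64, 76, 64, 76], [10, ∞, 70, 69, 70], [10, 64, ∞, 64, 87], [10, 29, 29, ∞, 89], [10, 29, 29, 29, ∞]]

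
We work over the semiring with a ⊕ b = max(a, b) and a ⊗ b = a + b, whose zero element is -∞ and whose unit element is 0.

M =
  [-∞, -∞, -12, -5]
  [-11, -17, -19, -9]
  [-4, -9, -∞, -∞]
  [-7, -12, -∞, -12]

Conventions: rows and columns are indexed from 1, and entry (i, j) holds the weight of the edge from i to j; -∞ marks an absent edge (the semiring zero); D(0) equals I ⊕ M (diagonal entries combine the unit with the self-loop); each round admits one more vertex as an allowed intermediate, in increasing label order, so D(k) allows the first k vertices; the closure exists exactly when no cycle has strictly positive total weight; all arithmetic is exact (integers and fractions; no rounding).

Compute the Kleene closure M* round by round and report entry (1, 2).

D(0):
  [0, -∞, -12, -5]
  [-11, 0, -19, -9]
  [-4, -9, 0, -∞]
  [-7, -12, -∞, 0]
D(1):
  [0, -∞, -12, -5]
  [-11, 0, -19, -9]
  [-4, -9, 0, -9]
  [-7, -12, -19, 0]
D(2):
  [0, -∞, -12, -5]
  [-11, 0, -19, -9]
  [-4, -9, 0, -9]
  [-7, -12, -19, 0]
D(3):
  [0, -21, -12, -5]
  [-11, 0, -19, -9]
  [-4, -9, 0, -9]
  [-7, -12, -19, 0]
D(4):
  [0, -17, -12, -5]
  [-11, 0, -19, -9]
  [-4, -9, 0, -9]
  [-7, -12, -19, 0]
Answer: M*[1][2] = -17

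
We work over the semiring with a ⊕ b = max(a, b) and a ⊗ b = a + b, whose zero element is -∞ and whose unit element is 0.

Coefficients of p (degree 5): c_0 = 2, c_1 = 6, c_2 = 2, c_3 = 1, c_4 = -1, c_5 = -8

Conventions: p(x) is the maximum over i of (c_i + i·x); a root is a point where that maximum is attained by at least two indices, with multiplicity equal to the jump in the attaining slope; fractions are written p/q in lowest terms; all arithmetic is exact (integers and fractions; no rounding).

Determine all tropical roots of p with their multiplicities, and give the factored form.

hull edge (i=0, c=2) to (i=1, c=6): slope 4, span 1
hull edge (i=1, c=6) to (i=4, c=-1): slope -7/3, span 3
hull edge (i=4, c=-1) to (i=5, c=-8): slope -7, span 1
Factored form: p(x) = -8 ⊗ (x ⊕ (-4)) ⊗ (x ⊕ 7/3) ⊗ (x ⊕ 7/3) ⊗ (x ⊕ 7/3) ⊗ (x ⊕ 7)
Answer: roots = -4 (mult 1), 7/3 (mult 3), 7 (mult 1)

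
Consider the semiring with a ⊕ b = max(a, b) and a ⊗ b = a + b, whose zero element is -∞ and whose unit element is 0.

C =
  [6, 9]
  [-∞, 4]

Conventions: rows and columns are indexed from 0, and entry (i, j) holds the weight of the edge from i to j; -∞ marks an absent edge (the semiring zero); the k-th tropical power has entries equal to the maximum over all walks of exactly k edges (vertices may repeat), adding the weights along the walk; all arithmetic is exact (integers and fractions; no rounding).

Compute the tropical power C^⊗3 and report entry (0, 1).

C^⊗2:
  [12, 15]
  [-∞, 8]
C^⊗3:
  [18, 21]
  [-∞, 12]
Key observation: the optimum is the walk 0->0->0->1, with weight 6 + 6 + 9 = 21.
Optimal value attained by: walk 0->0->0->1.
Answer: (C^⊗3)[0][1] = 21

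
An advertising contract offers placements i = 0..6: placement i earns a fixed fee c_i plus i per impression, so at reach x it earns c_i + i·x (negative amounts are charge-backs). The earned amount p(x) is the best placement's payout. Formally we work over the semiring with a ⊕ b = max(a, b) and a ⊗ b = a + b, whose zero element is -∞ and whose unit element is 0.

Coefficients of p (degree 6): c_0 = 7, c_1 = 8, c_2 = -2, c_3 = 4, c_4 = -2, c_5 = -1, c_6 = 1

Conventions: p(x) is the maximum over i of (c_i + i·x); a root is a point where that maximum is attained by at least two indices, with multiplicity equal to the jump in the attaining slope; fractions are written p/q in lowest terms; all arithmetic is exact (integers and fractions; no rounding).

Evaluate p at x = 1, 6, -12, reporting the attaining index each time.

p(1) = max(7+0·1=7, 8+1·1=9, -2+2·1=0, 4+3·1=7, -2+4·1=2, -1+5·1=4, 1+6·1=7) = 9 (attained by i=1)
p(6) = max(7+0·6=7, 8+1·6=14, -2+2·6=10, 4+3·6=22, -2+4·6=22, -1+5·6=29, 1+6·6=37) = 37 (attained by i=6)
p(-12) = max(7+0·(-12)=7, 8+1·(-12)=-4, -2+2·(-12)=-26, 4+3·(-12)=-32, -2+4·(-12)=-50, -1+5·(-12)=-61, 1+6·(-12)=-71) = 7 (attained by i=0)
Answer: p(1) = 9; p(6) = 37; p(-12) = 7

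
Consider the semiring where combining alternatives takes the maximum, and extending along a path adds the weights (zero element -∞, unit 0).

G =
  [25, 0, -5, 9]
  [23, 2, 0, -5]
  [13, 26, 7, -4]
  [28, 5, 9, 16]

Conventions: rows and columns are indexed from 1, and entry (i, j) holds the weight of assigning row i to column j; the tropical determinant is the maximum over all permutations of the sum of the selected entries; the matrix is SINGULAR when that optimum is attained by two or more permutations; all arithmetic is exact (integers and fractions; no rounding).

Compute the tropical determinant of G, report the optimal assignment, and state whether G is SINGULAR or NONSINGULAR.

σ = (1, 2, 3, 4): 25 + 2 + 7 + 16 = 50
σ = (1, 2, 4, 3): 25 + 2 + (-4) + 9 = 32
σ = (1, 3, 2, 4): 25 + 0 + 26 + 16 = 67
σ = (1, 3, 4, 2): 25 + 0 + (-4) + 5 = 26
σ = (1, 4, 2, 3): 25 + (-5) + 26 + 9 = 55
σ = (1, 4, 3, 2): 25 + (-5) + 7 + 5 = 32
σ = (2, 1, 3, 4): 0 + 23 + 7 + 16 = 46
σ = (2, 1, 4, 3): 0 + 23 + (-4) + 9 = 28
σ = (2, 3, 1, 4): 0 + 0 + 13 + 16 = 29
σ = (2, 3, 4, 1): 0 + 0 + (-4) + 28 = 24
σ = (2, 4, 1, 3): 0 + (-5) + 13 + 9 = 17
σ = (2, 4, 3, 1): 0 + (-5) + 7 + 28 = 30
σ = (3, 1, 2, 4): (-5) + 23 + 26 + 16 = 60
σ = (3, 1, 4, 2): (-5) + 23 + (-4) + 5 = 19
σ = (3, 2, 1, 4): (-5) + 2 + 13 + 16 = 26
σ = (3, 2, 4, 1): (-5) + 2 + (-4) + 28 = 21
σ = (3, 4, 1, 2): (-5) + (-5) + 13 + 5 = 8
σ = (3, 4, 2, 1): (-5) + (-5) + 26 + 28 = 44
σ = (4, 1, 2, 3): 9 + 23 + 26 + 9 = 67
σ = (4, 1, 3, 2): 9 + 23 + 7 + 5 = 44
σ = (4, 2, 1, 3): 9 + 2 + 13 + 9 = 33
σ = (4, 2, 3, 1): 9 + 2 + 7 + 28 = 46
σ = (4, 3, 1, 2): 9 + 0 + 13 + 5 = 27
σ = (4, 3, 2, 1): 9 + 0 + 26 + 28 = 63
Optimal value attained by: σ = (1, 3, 2, 4).
Answer: det⊕(G) = 67; verdict: SINGULAR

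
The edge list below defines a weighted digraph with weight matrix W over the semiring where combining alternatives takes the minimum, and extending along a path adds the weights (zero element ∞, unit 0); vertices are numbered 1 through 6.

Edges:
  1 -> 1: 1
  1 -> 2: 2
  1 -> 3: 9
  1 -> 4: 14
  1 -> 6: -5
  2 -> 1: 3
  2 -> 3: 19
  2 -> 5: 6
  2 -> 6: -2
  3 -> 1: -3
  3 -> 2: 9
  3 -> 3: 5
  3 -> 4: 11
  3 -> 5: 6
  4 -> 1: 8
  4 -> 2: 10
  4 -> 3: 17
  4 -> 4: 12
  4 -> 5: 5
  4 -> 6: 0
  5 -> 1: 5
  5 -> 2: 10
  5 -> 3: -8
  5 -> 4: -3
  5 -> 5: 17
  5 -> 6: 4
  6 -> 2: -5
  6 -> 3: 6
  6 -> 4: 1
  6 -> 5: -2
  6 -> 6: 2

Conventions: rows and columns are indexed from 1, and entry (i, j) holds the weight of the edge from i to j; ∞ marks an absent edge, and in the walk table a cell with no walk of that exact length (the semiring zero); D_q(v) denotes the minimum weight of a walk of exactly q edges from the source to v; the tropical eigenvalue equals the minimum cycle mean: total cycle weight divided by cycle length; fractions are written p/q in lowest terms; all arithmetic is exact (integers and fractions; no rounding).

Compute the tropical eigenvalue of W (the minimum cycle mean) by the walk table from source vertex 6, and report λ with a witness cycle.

q=0: [∞, ∞, ∞, ∞, ∞, 0]
q=1: [∞, -5, 6, 1, -2, 2]
q=2: [-2, -3, -10, -5, 0, -7]
q=3: [-13, -12, -8, -6, -9, -7]
q=4: [-12, -12, -17, -12, -9, -18]
q=5: [-20, -23, -17, -17, -20, -17]
q=6: [-20, -22, -28, -23, -19, -25]
Optimal cycle mean attained by: cycle 1->6->5->3->1, total (-5) + (-2) + (-8) + (-3), length 4.
Answer: λ = -9/2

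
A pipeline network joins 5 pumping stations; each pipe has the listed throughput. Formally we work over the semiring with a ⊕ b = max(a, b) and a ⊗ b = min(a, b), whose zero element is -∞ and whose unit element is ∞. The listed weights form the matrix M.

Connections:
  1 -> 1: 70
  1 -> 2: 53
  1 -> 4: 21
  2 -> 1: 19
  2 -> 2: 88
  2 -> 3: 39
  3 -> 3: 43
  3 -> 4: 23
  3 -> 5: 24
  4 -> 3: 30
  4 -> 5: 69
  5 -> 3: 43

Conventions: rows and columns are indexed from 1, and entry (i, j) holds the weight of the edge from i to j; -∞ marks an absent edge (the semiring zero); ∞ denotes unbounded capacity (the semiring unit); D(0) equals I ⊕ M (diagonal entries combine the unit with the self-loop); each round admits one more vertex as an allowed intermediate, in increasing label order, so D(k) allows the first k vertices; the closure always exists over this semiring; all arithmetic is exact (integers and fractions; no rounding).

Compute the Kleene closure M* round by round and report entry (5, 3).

D(0):
  [∞, 53, -∞, 21, -∞]
  [19, ∞, 39, -∞, -∞]
  [-∞, -∞, ∞, 23, 24]
  [-∞, -∞, 30, ∞, 69]
  [-∞, -∞, 43, -∞, ∞]
D(1):
  [∞, 53, -∞, 21, -∞]
  [19, ∞, 39, 19, -∞]
  [-∞, -∞, ∞, 23, 24]
  [-∞, -∞, 30, ∞, 69]
  [-∞, -∞, 43, -∞, ∞]
D(2):
  [∞, 53, 39, 21, -∞]
  [19, ∞, 39, 19, -∞]
  [-∞, -∞, ∞, 23, 24]
  [-∞, -∞, 30, ∞, 69]
  [-∞, -∞, 43, -∞, ∞]
D(3):
  [∞, 53, 39, 23, 24]
  [19, ∞, 39, 23, 24]
  [-∞, -∞, ∞, 23, 24]
  [-∞, -∞, 30, ∞, 69]
  [-∞, -∞, 43, 23, ∞]
D(4):
  [∞, 53, 39, 23, 24]
  [19, ∞, 39, 23, 24]
  [-∞, -∞, ∞, 23, 24]
  [-∞, -∞, 30, ∞, 69]
  [-∞, -∞, 43, 23, ∞]
D(5):
  [∞, 53, 39, 23, 24]
  [19, ∞, 39, 23, 24]
  [-∞, -∞, ∞, 23, 24]
  [-∞, -∞, 43, ∞, 69]
  [-∞, -∞, 43, 23, ∞]
Answer: M*[5][3] = 43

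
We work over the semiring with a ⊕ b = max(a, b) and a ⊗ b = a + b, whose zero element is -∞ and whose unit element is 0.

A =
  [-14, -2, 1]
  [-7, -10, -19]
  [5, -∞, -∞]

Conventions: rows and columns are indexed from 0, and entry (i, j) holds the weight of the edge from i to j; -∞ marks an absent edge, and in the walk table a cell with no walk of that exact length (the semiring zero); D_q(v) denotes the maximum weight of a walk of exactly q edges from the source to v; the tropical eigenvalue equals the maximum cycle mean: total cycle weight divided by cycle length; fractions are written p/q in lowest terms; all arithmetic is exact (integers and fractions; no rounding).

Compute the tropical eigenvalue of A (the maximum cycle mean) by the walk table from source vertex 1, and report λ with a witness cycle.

q=0: [-∞, 0, -∞]
q=1: [-7, -10, -19]
q=2: [-14, -9, -6]
q=3: [-1, -16, -13]
Optimal cycle mean attained by: cycle 0->2->0, total 1 + 5, length 2.
Answer: λ = 3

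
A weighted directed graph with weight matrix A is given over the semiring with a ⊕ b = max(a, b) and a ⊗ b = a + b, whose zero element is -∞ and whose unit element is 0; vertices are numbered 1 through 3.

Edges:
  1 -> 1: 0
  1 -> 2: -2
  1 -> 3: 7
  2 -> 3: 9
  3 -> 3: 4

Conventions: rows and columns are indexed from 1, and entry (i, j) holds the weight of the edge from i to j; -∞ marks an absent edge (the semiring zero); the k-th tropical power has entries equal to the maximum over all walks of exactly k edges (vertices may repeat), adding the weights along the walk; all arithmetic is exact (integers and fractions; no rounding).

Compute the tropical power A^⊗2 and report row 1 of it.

A^⊗2:
  [0, -2, 11]
  [-∞, -∞, 13]
  [-∞, -∞, 8]
Answer: row 1 of A^⊗2 = [0, -2, 11]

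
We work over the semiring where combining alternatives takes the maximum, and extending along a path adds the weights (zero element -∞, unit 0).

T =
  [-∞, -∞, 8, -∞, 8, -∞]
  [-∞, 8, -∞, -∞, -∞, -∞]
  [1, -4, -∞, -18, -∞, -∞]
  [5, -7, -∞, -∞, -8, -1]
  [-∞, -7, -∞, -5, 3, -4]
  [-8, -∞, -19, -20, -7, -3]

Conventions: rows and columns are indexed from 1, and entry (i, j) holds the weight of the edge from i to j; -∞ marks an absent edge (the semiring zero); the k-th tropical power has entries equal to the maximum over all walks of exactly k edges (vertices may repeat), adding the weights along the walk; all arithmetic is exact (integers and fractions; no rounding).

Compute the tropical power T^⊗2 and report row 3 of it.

T^⊗2:
  [9, 4, -∞, 3, 11, 4]
  [-∞, 16, -∞, -∞, -∞, -∞]
  [-13, 4, 9, -∞, 9, -19]
  [-9, 1, 13, -13, 13, -4]
  [0, 1, -23, -2, 6, -1]
  [-11, -14, 0, -12, 0, -6]
Answer: row 3 of T^⊗2 = [-13, 4, 9, -∞, 9, -19]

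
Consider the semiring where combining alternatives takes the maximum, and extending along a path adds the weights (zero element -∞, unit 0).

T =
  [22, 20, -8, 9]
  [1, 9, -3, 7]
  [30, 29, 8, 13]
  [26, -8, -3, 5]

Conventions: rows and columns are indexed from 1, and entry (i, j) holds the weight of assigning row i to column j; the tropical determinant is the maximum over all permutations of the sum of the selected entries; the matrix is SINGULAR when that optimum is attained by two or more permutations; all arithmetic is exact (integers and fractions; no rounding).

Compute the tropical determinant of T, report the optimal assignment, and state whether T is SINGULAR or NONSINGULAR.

σ = (1, 2, 3, 4): 22 + 9 + 8 + 5 = 44
σ = (1, 2, 4, 3): 22 + 9 + 13 + (-3) = 41
σ = (1, 3, 2, 4): 22 + (-3) + 29 + 5 = 53
σ = (1, 3, 4, 2): 22 + (-3) + 13 + (-8) = 24
σ = (1, 4, 2, 3): 22 + 7 + 29 + (-3) = 55
σ = (1, 4, 3, 2): 22 + 7 + 8 + (-8) = 29
σ = (2, 1, 3, 4): 20 + 1 + 8 + 5 = 34
σ = (2, 1, 4, 3): 20 + 1 + 13 + (-3) = 31
σ = (2, 3, 1, 4): 20 + (-3) + 30 + 5 = 52
σ = (2, 3, 4, 1): 20 + (-3) + 13 + 26 = 56
σ = (2, 4, 1, 3): 20 + 7 + 30 + (-3) = 54
σ = (2, 4, 3, 1): 20 + 7 + 8 + 26 = 61
σ = (3, 1, 2, 4): (-8) + 1 + 29 + 5 = 27
σ = (3, 1, 4, 2): (-8) + 1 + 13 + (-8) = -2
σ = (3, 2, 1, 4): (-8) + 9 + 30 + 5 = 36
σ = (3, 2, 4, 1): (-8) + 9 + 13 + 26 = 40
σ = (3, 4, 1, 2): (-8) + 7 + 30 + (-8) = 21
σ = (3, 4, 2, 1): (-8) + 7 + 29 + 26 = 54
σ = (4, 1, 2, 3): 9 + 1 + 29 + (-3) = 36
σ = (4, 1, 3, 2): 9 + 1 + 8 + (-8) = 10
σ = (4, 2, 1, 3): 9 + 9 + 30 + (-3) = 45
σ = (4, 2, 3, 1): 9 + 9 + 8 + 26 = 52
σ = (4, 3, 1, 2): 9 + (-3) + 30 + (-8) = 28
σ = (4, 3, 2, 1): 9 + (-3) + 29 + 26 = 61
Optimal value attained by: σ = (2, 4, 3, 1).
Answer: det⊕(T) = 61; verdict: SINGULAR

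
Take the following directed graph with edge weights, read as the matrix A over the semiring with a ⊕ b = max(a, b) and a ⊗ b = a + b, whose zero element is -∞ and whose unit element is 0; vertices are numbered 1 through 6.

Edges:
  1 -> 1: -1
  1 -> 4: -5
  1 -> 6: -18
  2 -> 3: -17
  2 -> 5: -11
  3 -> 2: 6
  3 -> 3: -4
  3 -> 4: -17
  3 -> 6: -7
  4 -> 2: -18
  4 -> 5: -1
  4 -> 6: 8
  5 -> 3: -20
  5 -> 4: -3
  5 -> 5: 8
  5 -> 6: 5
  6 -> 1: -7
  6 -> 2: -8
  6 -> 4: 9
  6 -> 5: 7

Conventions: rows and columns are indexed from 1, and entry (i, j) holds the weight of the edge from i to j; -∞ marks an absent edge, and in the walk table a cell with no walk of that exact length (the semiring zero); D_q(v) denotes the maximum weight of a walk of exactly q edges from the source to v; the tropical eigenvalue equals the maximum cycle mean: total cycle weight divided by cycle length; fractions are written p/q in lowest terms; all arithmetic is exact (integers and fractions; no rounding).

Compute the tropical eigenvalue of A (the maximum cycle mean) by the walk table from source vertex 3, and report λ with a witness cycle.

q=0: [-∞, -∞, 0, -∞, -∞, -∞]
q=1: [-∞, 6, -4, -17, -∞, -7]
q=2: [-14, 2, -8, 2, 0, -9]
q=3: [-15, -2, -12, 0, 8, 10]
q=4: [3, 2, -12, 19, 17, 13]
q=5: [6, 5, -3, 22, 25, 27]
q=6: [20, 19, 5, 36, 34, 30]
Optimal cycle mean attained by: cycle 4->6->4, total 8 + 9, length 2.
Answer: λ = 17/2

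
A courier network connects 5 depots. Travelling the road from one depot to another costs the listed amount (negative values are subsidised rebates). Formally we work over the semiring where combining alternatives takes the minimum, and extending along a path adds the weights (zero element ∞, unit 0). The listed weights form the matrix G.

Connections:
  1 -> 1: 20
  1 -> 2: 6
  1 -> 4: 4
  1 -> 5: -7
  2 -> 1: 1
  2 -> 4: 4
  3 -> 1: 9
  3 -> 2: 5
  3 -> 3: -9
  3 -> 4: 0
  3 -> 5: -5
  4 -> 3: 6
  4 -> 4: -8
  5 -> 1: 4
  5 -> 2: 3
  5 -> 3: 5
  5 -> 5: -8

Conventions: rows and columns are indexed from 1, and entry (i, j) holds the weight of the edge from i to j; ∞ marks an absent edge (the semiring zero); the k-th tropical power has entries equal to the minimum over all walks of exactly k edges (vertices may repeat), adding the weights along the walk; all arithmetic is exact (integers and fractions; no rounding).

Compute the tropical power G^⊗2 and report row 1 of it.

G^⊗2:
  [-3, -4, -2, -4, -15]
  [21, 7, 10, -4, -6]
  [-1, -4, -18, -9, -14]
  [15, 11, -3, -16, 1]
  [-4, -5, -4, 5, -16]
Answer: row 1 of G^⊗2 = [-3, -4, -2, -4, -15]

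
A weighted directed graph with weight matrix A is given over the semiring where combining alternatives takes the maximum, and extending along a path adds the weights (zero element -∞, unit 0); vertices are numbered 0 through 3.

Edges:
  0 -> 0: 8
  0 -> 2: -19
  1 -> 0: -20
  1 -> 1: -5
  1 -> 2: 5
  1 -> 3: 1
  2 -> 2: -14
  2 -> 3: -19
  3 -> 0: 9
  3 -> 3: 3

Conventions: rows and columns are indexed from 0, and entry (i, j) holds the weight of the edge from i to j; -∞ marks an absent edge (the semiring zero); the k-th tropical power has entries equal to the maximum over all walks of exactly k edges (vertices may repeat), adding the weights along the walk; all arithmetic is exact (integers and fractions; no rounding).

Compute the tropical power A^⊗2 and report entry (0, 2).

A^⊗2:
  [16, -∞, -11, -38]
  [10, -10, 0, 4]
  [-10, -∞, -28, -16]
  [17, -∞, -10, 6]
Key observation: the optimum is the walk 0->0->2, with weight 8 + (-19) = -11.
Optimal value attained by: walk 0->0->2.
Answer: (A^⊗2)[0][2] = -11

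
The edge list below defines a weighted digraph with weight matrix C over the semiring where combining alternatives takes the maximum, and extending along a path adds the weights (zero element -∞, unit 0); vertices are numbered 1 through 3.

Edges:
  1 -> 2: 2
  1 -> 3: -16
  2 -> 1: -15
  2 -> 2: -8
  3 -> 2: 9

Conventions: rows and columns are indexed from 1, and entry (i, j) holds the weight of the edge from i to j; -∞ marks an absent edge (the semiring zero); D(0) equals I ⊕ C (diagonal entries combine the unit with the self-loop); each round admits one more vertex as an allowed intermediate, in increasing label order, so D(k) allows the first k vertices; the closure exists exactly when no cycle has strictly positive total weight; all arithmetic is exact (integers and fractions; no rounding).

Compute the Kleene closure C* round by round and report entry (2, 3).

D(0):
  [0, 2, -16]
  [-15, 0, -∞]
  [-∞, 9, 0]
D(1):
  [0, 2, -16]
  [-15, 0, -31]
  [-∞, 9, 0]
D(2):
  [0, 2, -16]
  [-15, 0, -31]
  [-6, 9, 0]
D(3):
  [0, 2, -16]
  [-15, 0, -31]
  [-6, 9, 0]
Answer: C*[2][3] = -31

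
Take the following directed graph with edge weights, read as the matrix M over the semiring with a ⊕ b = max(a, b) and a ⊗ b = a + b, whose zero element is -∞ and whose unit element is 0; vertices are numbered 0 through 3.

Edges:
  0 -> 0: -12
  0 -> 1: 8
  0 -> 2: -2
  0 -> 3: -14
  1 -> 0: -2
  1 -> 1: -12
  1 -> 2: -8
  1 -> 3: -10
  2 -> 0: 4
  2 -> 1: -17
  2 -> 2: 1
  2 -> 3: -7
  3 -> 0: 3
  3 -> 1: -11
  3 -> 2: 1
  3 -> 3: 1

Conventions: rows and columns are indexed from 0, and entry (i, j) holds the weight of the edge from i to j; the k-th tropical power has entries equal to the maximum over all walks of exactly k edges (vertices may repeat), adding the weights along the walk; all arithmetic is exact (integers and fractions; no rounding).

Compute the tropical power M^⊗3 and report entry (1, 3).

M^⊗2:
  [6, -4, 0, -2]
  [-4, 6, -4, -9]
  [5, 12, 2, -6]
  [5, 11, 2, 2]
M^⊗3:
  [4, 14, 4, -1]
  [4, 4, -2, -4]
  [10, 13, 4, 2]
  [9, 13, 3, 3]
Key observation: the optimum is the walk 1->0->1->3, with weight (-2) + 8 + (-10) = -4.
Optimal value attained by: walk 1->0->1->3.
Answer: (M^⊗3)[1][3] = -4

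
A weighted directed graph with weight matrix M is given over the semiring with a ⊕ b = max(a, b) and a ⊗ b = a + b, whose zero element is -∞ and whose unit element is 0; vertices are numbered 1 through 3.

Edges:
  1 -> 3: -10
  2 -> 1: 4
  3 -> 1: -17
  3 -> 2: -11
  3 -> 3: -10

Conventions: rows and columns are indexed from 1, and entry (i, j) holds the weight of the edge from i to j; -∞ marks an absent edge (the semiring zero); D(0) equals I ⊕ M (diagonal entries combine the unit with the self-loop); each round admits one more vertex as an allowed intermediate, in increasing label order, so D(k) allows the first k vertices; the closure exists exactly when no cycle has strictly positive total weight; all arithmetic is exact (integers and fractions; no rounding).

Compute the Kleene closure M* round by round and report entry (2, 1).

D(0):
  [0, -∞, -10]
  [4, 0, -∞]
  [-17, -11, 0]
D(1):
  [0, -∞, -10]
  [4, 0, -6]
  [-17, -11, 0]
D(2):
  [0, -∞, -10]
  [4, 0, -6]
  [-7, -11, 0]
D(3):
  [0, -21, -10]
  [4, 0, -6]
  [-7, -11, 0]
Answer: M*[2][1] = 4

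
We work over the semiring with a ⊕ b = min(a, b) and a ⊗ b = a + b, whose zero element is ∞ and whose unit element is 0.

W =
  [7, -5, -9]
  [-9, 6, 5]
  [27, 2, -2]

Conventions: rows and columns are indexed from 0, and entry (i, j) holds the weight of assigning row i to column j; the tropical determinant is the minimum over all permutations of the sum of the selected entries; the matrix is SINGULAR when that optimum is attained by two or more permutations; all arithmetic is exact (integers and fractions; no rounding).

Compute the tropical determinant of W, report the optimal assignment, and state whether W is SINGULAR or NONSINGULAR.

σ = (0, 1, 2): 7 + 6 + (-2) = 11
σ = (0, 2, 1): 7 + 5 + 2 = 14
σ = (1, 0, 2): (-5) + (-9) + (-2) = -16
σ = (1, 2, 0): (-5) + 5 + 27 = 27
σ = (2, 0, 1): (-9) + (-9) + 2 = -16
σ = (2, 1, 0): (-9) + 6 + 27 = 24
Optimal value attained by: σ = (1, 0, 2).
Answer: det⊕(W) = -16; verdict: SINGULAR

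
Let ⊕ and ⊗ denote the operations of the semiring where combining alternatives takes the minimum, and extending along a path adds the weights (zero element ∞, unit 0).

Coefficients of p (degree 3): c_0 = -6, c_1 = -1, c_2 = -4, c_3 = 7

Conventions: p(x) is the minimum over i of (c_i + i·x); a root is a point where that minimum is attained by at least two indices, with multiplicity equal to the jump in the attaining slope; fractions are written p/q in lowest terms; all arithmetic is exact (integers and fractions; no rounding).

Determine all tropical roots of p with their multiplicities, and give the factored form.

hull edge (i=0, c=-6) to (i=2, c=-4): slope 1, span 2
hull edge (i=2, c=-4) to (i=3, c=7): slope 11, span 1
Factored form: p(x) = 7 ⊗ (x ⊕ (-11)) ⊗ (x ⊕ (-1)) ⊗ (x ⊕ (-1))
Answer: roots = -11 (mult 1), -1 (mult 2)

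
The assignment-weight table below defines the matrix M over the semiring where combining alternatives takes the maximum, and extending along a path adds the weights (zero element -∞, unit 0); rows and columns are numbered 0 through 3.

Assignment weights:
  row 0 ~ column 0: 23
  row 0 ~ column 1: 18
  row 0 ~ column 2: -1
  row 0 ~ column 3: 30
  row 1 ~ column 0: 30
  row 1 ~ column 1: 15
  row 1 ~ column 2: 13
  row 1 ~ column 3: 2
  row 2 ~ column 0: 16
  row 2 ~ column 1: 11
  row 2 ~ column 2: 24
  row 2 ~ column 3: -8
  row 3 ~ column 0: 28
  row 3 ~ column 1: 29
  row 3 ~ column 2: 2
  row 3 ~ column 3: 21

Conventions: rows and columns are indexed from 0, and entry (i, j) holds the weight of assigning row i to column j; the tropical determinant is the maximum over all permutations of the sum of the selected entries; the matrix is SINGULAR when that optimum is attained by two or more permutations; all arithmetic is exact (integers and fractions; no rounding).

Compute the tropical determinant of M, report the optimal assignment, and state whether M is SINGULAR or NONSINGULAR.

σ = (0, 1, 2, 3): 23 + 15 + 24 + 21 = 83
σ = (0, 1, 3, 2): 23 + 15 + (-8) + 2 = 32
σ = (0, 2, 1, 3): 23 + 13 + 11 + 21 = 68
σ = (0, 2, 3, 1): 23 + 13 + (-8) + 29 = 57
σ = (0, 3, 1, 2): 23 + 2 + 11 + 2 = 38
σ = (0, 3, 2, 1): 23 + 2 + 24 + 29 = 78
σ = (1, 0, 2, 3): 18 + 30 + 24 + 21 = 93
σ = (1, 0, 3, 2): 18 + 30 + (-8) + 2 = 42
σ = (1, 2, 0, 3): 18 + 13 + 16 + 21 = 68
σ = (1, 2, 3, 0): 18 + 13 + (-8) + 28 = 51
σ = (1, 3, 0, 2): 18 + 2 + 16 + 2 = 38
σ = (1, 3, 2, 0): 18 + 2 + 24 + 28 = 72
σ = (2, 0, 1, 3): (-1) + 30 + 11 + 21 = 61
σ = (2, 0, 3, 1): (-1) + 30 + (-8) + 29 = 50
σ = (2, 1, 0, 3): (-1) + 15 + 16 + 21 = 51
σ = (2, 1, 3, 0): (-1) + 15 + (-8) + 28 = 34
σ = (2, 3, 0, 1): (-1) + 2 + 16 + 29 = 46
σ = (2, 3, 1, 0): (-1) + 2 + 11 + 28 = 40
σ = (3, 0, 1, 2): 30 + 30 + 11 + 2 = 73
σ = (3, 0, 2, 1): 30 + 30 + 24 + 29 = 113
σ = (3, 1, 0, 2): 30 + 15 + 16 + 2 = 63
σ = (3, 1, 2, 0): 30 + 15 + 24 + 28 = 97
σ = (3, 2, 0, 1): 30 + 13 + 16 + 29 = 88
σ = (3, 2, 1, 0): 30 + 13 + 11 + 28 = 82
Optimal value attained by: σ = (3, 0, 2, 1).
Answer: det⊕(M) = 113; verdict: NONSINGULAR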